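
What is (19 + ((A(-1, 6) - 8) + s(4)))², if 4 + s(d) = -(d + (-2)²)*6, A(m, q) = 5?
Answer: 1296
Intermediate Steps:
s(d) = -28 - 6*d (s(d) = -4 - (d + (-2)²)*6 = -4 - (d + 4)*6 = -4 - (4 + d)*6 = -4 + (-4 - d)*6 = -4 + (-24 - 6*d) = -28 - 6*d)
(19 + ((A(-1, 6) - 8) + s(4)))² = (19 + ((5 - 8) + (-28 - 6*4)))² = (19 + (-3 + (-28 - 24)))² = (19 + (-3 - 52))² = (19 - 55)² = (-36)² = 1296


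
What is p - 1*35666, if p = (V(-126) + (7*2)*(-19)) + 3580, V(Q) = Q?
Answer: -32478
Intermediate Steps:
p = 3188 (p = (-126 + (7*2)*(-19)) + 3580 = (-126 + 14*(-19)) + 3580 = (-126 - 266) + 3580 = -392 + 3580 = 3188)
p - 1*35666 = 3188 - 1*35666 = 3188 - 35666 = -32478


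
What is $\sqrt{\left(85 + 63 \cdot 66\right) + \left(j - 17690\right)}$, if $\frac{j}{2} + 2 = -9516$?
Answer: $i \sqrt{32483} \approx 180.23 i$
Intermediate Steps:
$j = -19036$ ($j = -4 + 2 \left(-9516\right) = -4 - 19032 = -19036$)
$\sqrt{\left(85 + 63 \cdot 66\right) + \left(j - 17690\right)} = \sqrt{\left(85 + 63 \cdot 66\right) - 36726} = \sqrt{\left(85 + 4158\right) - 36726} = \sqrt{4243 - 36726} = \sqrt{-32483} = i \sqrt{32483}$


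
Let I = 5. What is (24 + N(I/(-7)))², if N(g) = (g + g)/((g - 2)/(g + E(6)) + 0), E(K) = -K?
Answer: 7409284/17689 ≈ 418.86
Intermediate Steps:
N(g) = 2*g*(-6 + g)/(-2 + g) (N(g) = (g + g)/((g - 2)/(g - 1*6) + 0) = (2*g)/((-2 + g)/(g - 6) + 0) = (2*g)/((-2 + g)/(-6 + g) + 0) = (2*g)/(((-2 + g)/(-6 + g))) = (2*g)*((-6 + g)/(-2 + g)) = 2*g*(-6 + g)/(-2 + g))
(24 + N(I/(-7)))² = (24 + 2*(5/(-7))*(-6 + 5/(-7))/(-2 + 5/(-7)))² = (24 + 2*(5*(-⅐))*(-6 + 5*(-⅐))/(-2 + 5*(-⅐)))² = (24 + 2*(-5/7)*(-6 - 5/7)/(-2 - 5/7))² = (24 + 2*(-5/7)*(-47/7)/(-19/7))² = (24 + 2*(-5/7)*(-7/19)*(-47/7))² = (24 - 470/133)² = (2722/133)² = 7409284/17689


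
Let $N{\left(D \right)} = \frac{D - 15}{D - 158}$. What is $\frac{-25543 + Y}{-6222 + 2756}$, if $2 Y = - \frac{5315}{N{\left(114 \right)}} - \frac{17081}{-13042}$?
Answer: $\frac{5718945859}{813664296} \approx 7.0286$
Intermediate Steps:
$N{\left(D \right)} = \frac{-15 + D}{-158 + D}$
$Y = \frac{277426649}{234756}$ ($Y = \frac{- \frac{5315}{\frac{1}{-158 + 114} \left(-15 + 114\right)} - \frac{17081}{-13042}}{2} = \frac{- \frac{5315}{\frac{1}{-44} \cdot 99} - - \frac{17081}{13042}}{2} = \frac{- \frac{5315}{\left(- \frac{1}{44}\right) 99} + \frac{17081}{13042}}{2} = \frac{- \frac{5315}{- \frac{9}{4}} + \frac{17081}{13042}}{2} = \frac{\left(-5315\right) \left(- \frac{4}{9}\right) + \frac{17081}{13042}}{2} = \frac{\frac{21260}{9} + \frac{17081}{13042}}{2} = \frac{1}{2} \cdot \frac{277426649}{117378} = \frac{277426649}{234756} \approx 1181.8$)
$\frac{-25543 + Y}{-6222 + 2756} = \frac{-25543 + \frac{277426649}{234756}}{-6222 + 2756} = - \frac{5718945859}{234756 \left(-3466\right)} = \left(- \frac{5718945859}{234756}\right) \left(- \frac{1}{3466}\right) = \frac{5718945859}{813664296}$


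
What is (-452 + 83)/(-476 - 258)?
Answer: 369/734 ≈ 0.50272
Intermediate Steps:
(-452 + 83)/(-476 - 258) = -369/(-734) = -369*(-1/734) = 369/734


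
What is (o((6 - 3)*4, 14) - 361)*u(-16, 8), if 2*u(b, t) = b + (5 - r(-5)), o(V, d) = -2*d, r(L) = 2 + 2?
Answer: 5835/2 ≈ 2917.5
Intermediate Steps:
r(L) = 4
u(b, t) = 1/2 + b/2 (u(b, t) = (b + (5 - 1*4))/2 = (b + (5 - 4))/2 = (b + 1)/2 = (1 + b)/2 = 1/2 + b/2)
(o((6 - 3)*4, 14) - 361)*u(-16, 8) = (-2*14 - 361)*(1/2 + (1/2)*(-16)) = (-28 - 361)*(1/2 - 8) = -389*(-15/2) = 5835/2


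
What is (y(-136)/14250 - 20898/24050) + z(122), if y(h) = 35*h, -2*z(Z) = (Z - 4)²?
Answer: -4772753399/685425 ≈ -6963.2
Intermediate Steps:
z(Z) = -(-4 + Z)²/2 (z(Z) = -(Z - 4)²/2 = -(-4 + Z)²/2)
(y(-136)/14250 - 20898/24050) + z(122) = ((35*(-136))/14250 - 20898/24050) - (-4 + 122)²/2 = (-4760*1/14250 - 20898*1/24050) - ½*118² = (-476/1425 - 10449/12025) - ½*13924 = -824549/685425 - 6962 = -4772753399/685425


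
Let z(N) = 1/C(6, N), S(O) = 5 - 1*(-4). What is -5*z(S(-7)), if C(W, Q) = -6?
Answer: ⅚ ≈ 0.83333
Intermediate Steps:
S(O) = 9 (S(O) = 5 + 4 = 9)
z(N) = -⅙ (z(N) = 1/(-6) = -⅙)
-5*z(S(-7)) = -5*(-⅙) = ⅚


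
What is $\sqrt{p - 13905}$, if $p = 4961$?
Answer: $4 i \sqrt{559} \approx 94.573 i$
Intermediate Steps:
$\sqrt{p - 13905} = \sqrt{4961 - 13905} = \sqrt{-8944} = 4 i \sqrt{559}$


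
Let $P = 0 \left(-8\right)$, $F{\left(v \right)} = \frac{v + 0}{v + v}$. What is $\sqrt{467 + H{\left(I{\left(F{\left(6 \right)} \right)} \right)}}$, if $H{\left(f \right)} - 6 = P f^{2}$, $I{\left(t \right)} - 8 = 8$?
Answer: $\sqrt{473} \approx 21.749$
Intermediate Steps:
$F{\left(v \right)} = \frac{1}{2}$ ($F{\left(v \right)} = \frac{v}{2 v} = v \frac{1}{2 v} = \frac{1}{2}$)
$I{\left(t \right)} = 16$ ($I{\left(t \right)} = 8 + 8 = 16$)
$P = 0$
$H{\left(f \right)} = 6$ ($H{\left(f \right)} = 6 + 0 f^{2} = 6 + 0 = 6$)
$\sqrt{467 + H{\left(I{\left(F{\left(6 \right)} \right)} \right)}} = \sqrt{467 + 6} = \sqrt{473}$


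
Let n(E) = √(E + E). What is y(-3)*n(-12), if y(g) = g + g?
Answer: -12*I*√6 ≈ -29.394*I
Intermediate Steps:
y(g) = 2*g
n(E) = √2*√E (n(E) = √(2*E) = √2*√E)
y(-3)*n(-12) = (2*(-3))*(√2*√(-12)) = -6*√2*2*I*√3 = -12*I*√6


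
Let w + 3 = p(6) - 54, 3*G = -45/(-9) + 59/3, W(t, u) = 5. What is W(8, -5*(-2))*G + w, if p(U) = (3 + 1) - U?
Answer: -161/9 ≈ -17.889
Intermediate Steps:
p(U) = 4 - U
G = 74/9 (G = (-45/(-9) + 59/3)/3 = (-45*(-1/9) + 59*(1/3))/3 = (5 + 59/3)/3 = (1/3)*(74/3) = 74/9 ≈ 8.2222)
w = -59 (w = -3 + ((4 - 1*6) - 54) = -3 + ((4 - 6) - 54) = -3 + (-2 - 54) = -3 - 56 = -59)
W(8, -5*(-2))*G + w = 5*(74/9) - 59 = 370/9 - 59 = -161/9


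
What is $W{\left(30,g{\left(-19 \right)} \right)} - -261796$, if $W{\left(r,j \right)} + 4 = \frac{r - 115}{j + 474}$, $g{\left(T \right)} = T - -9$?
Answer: $\frac{121471403}{464} \approx 2.6179 \cdot 10^{5}$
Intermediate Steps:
$g{\left(T \right)} = 9 + T$ ($g{\left(T \right)} = T + 9 = 9 + T$)
$W{\left(r,j \right)} = -4 + \frac{-115 + r}{474 + j}$ ($W{\left(r,j \right)} = -4 + \frac{r - 115}{j + 474} = -4 + \frac{-115 + r}{474 + j}$)
$W{\left(30,g{\left(-19 \right)} \right)} - -261796 = \frac{-2011 + 30 - 4 \left(9 - 19\right)}{474 + \left(9 - 19\right)} - -261796 = \frac{-2011 + 30 - -40}{474 - 10} + 261796 = \frac{-2011 + 30 + 40}{464} + 261796 = \frac{1}{464} \left(-1941\right) + 261796 = - \frac{1941}{464} + 261796 = \frac{121471403}{464}$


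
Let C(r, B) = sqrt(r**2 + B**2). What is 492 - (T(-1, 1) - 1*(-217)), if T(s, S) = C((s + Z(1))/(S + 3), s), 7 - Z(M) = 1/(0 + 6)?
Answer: 275 - sqrt(1801)/24 ≈ 273.23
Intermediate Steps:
Z(M) = 41/6 (Z(M) = 7 - 1/(0 + 6) = 7 - 1/6 = 41/6)
C(r, B) = sqrt(B**2 + r**2)
T(s, S) = sqrt(s**2 + (41/6 + s)**2/(3 + S)**2) (T(s, S) = sqrt(s**2 + ((s + 41/6)/(S + 3))**2) = sqrt(s**2 + ((41/6 + s)/(3 + S))**2) = sqrt(s**2 + (41/6 + s)**2/(3 + S)**2))
492 - (T(-1, 1) - 1*(-217)) = 492 - (sqrt(36*(-1)**2 + (41 + 6*(-1))**2/(3 + 1)**2)/6 - 1*(-217)) = 492 - (sqrt(36*1 + (41 - 6)**2/4**2)/6 + 217) = 492 - (sqrt(36 + (1/16)*35**2)/6 + 217) = 492 - (sqrt(36 + (1/16)*1225)/6 + 217) = 492 - (sqrt(36 + 1225/16)/6 + 217) = 492 - (sqrt(1801/16)/6 + 217) = 492 - ((sqrt(1801)/4)/6 + 217) = 492 - (sqrt(1801)/24 + 217) = 492 - (217 + sqrt(1801)/24) = 492 + (-217 - sqrt(1801)/24) = 275 - sqrt(1801)/24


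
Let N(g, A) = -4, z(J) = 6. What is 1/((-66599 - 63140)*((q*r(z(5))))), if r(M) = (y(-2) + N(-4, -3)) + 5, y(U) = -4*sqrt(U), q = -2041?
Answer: 1/8738310867 + 4*I*sqrt(2)/8738310867 ≈ 1.1444e-10 + 6.4736e-10*I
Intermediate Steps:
r(M) = 1 - 4*I*sqrt(2) (r(M) = (-4*I*sqrt(2) - 4) + 5 = (-4 - 4*I*sqrt(2)) + 5 = 1 - 4*I*sqrt(2))
1/((-66599 - 63140)*((q*r(z(5))))) = 1/((-66599 - 63140)*((-2041*(1 - 4*I*sqrt(2))))) = 1/((-129739)*(-2041 + 8164*I*sqrt(2))) = -1/(129739*(-2041 + 8164*I*sqrt(2)))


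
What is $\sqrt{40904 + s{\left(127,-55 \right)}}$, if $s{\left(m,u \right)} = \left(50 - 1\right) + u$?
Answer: $143 \sqrt{2} \approx 202.23$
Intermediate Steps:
$s{\left(m,u \right)} = 49 + u$
$\sqrt{40904 + s{\left(127,-55 \right)}} = \sqrt{40904 + \left(49 - 55\right)} = \sqrt{40904 - 6} = \sqrt{40898} = 143 \sqrt{2}$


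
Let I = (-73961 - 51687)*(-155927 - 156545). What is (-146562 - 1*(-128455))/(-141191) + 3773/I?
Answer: 710908184680235/5543367884730496 ≈ 0.12824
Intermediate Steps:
I = 39261481856 (I = -125648*(-312472) = 39261481856)
(-146562 - 1*(-128455))/(-141191) + 3773/I = (-146562 - 1*(-128455))/(-141191) + 3773/39261481856 = (-146562 + 128455)*(-1/141191) + 3773*(1/39261481856) = -18107*(-1/141191) + 3773/39261481856 = 18107/141191 + 3773/39261481856 = 710908184680235/5543367884730496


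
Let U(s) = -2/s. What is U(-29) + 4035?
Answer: 117017/29 ≈ 4035.1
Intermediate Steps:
U(-29) + 4035 = -2/(-29) + 4035 = -2*(-1/29) + 4035 = 2/29 + 4035 = 117017/29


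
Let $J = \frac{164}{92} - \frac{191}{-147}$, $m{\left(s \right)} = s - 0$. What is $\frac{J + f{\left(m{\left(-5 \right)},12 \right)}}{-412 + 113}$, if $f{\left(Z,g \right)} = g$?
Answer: $- \frac{50992}{1010919} \approx -0.050441$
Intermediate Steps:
$m{\left(s \right)} = s$ ($m{\left(s \right)} = s + 0 = s$)
$J = \frac{10420}{3381}$ ($J = 164 \cdot \frac{1}{92} - - \frac{191}{147} = \frac{41}{23} + \frac{191}{147} = \frac{10420}{3381} \approx 3.0819$)
$\frac{J + f{\left(m{\left(-5 \right)},12 \right)}}{-412 + 113} = \frac{\frac{10420}{3381} + 12}{-412 + 113} = \frac{50992}{3381 \left(-299\right)} = \frac{50992}{3381} \left(- \frac{1}{299}\right) = - \frac{50992}{1010919}$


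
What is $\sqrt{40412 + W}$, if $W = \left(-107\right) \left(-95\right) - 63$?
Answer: $\sqrt{50514} \approx 224.75$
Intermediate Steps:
$W = 10102$ ($W = 10165 - 63 = 10102$)
$\sqrt{40412 + W} = \sqrt{40412 + 10102} = \sqrt{50514}$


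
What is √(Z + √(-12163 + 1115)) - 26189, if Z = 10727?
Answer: -26189 + √(10727 + 2*I*√2762) ≈ -26085.0 + 0.50742*I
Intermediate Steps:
√(Z + √(-12163 + 1115)) - 26189 = √(10727 + √(-12163 + 1115)) - 26189 = √(10727 + √(-11048)) - 26189 = √(10727 + 2*I*√2762) - 26189 = -26189 + √(10727 + 2*I*√2762)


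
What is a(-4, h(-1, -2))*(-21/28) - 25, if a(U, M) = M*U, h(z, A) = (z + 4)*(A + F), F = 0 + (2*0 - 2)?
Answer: -61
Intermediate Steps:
F = -2 (F = 0 + (0 - 2) = 0 - 2 = -2)
h(z, A) = (-2 + A)*(4 + z) (h(z, A) = (z + 4)*(A - 2) = (4 + z)*(-2 + A) = (-2 + A)*(4 + z))
a(-4, h(-1, -2))*(-21/28) - 25 = ((-8 - 2*(-1) + 4*(-2) - 2*(-1))*(-4))*(-21/28) - 25 = ((-8 + 2 - 8 + 2)*(-4))*(-21*1/28) - 25 = -12*(-4)*(-¾) - 25 = 48*(-¾) - 25 = -36 - 25 = -61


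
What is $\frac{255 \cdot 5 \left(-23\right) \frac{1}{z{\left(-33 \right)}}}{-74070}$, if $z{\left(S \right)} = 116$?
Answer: $\frac{1955}{572808} \approx 0.003413$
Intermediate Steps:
$\frac{255 \cdot 5 \left(-23\right) \frac{1}{z{\left(-33 \right)}}}{-74070} = \frac{255 \cdot 5 \left(-23\right) \frac{1}{116}}{-74070} = 255 \left(-115\right) \frac{1}{116} \left(- \frac{1}{74070}\right) = \left(-29325\right) \frac{1}{116} \left(- \frac{1}{74070}\right) = \left(- \frac{29325}{116}\right) \left(- \frac{1}{74070}\right) = \frac{1955}{572808}$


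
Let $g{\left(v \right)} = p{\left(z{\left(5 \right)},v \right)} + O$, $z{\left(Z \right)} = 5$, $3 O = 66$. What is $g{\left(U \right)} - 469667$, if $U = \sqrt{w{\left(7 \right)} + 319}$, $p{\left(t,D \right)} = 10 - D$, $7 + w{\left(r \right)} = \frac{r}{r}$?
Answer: $-469635 - \sqrt{313} \approx -4.6965 \cdot 10^{5}$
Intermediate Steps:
$O = 22$ ($O = \frac{1}{3} \cdot 66 = 22$)
$w{\left(r \right)} = -6$ ($w{\left(r \right)} = -7 + \frac{r}{r} = -7 + 1 = -6$)
$U = \sqrt{313}$ ($U = \sqrt{-6 + 319} = \sqrt{313} \approx 17.692$)
$g{\left(v \right)} = 32 - v$ ($g{\left(v \right)} = \left(10 - v\right) + 22 = 32 - v$)
$g{\left(U \right)} - 469667 = \left(32 - \sqrt{313}\right) - 469667 = -469635 - \sqrt{313}$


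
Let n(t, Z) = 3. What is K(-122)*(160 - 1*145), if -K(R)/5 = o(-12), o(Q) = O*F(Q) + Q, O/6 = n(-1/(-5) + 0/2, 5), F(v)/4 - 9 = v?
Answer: 17100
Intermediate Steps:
F(v) = 36 + 4*v
O = 18 (O = 6*3 = 18)
o(Q) = 648 + 73*Q (o(Q) = 18*(36 + 4*Q) + Q = (648 + 72*Q) + Q = 648 + 73*Q)
K(R) = 1140 (K(R) = -5*(648 + 73*(-12)) = -5*(648 - 876) = -5*(-228) = 1140)
K(-122)*(160 - 1*145) = 1140*(160 - 1*145) = 1140*(160 - 145) = 1140*15 = 17100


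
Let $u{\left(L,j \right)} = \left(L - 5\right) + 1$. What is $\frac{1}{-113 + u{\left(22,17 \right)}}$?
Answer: $- \frac{1}{95} \approx -0.010526$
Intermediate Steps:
$u{\left(L,j \right)} = -4 + L$ ($u{\left(L,j \right)} = \left(-5 + L\right) + 1 = -4 + L$)
$\frac{1}{-113 + u{\left(22,17 \right)}} = \frac{1}{-113 + \left(-4 + 22\right)} = \frac{1}{-113 + 18} = \frac{1}{-95} = - \frac{1}{95}$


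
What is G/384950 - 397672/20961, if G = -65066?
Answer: -77223842413/4034468475 ≈ -19.141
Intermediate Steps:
G/384950 - 397672/20961 = -65066/384950 - 397672/20961 = -65066*1/384950 - 397672*1/20961 = -32533/192475 - 397672/20961 = -77223842413/4034468475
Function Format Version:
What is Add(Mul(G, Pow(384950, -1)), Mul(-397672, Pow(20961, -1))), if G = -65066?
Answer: Rational(-77223842413, 4034468475) ≈ -19.141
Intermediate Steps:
Add(Mul(G, Pow(384950, -1)), Mul(-397672, Pow(20961, -1))) = Add(Mul(-65066, Pow(384950, -1)), Mul(-397672, Pow(20961, -1))) = Add(Mul(-65066, Rational(1, 384950)), Mul(-397672, Rational(1, 20961))) = Add(Rational(-32533, 192475), Rational(-397672, 20961)) = Rational(-77223842413, 4034468475)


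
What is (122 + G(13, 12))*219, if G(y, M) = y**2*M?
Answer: 470850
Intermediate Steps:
G(y, M) = M*y**2
(122 + G(13, 12))*219 = (122 + 12*13**2)*219 = (122 + 12*169)*219 = (122 + 2028)*219 = 2150*219 = 470850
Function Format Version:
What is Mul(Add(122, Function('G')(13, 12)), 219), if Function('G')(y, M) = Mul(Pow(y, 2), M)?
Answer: 470850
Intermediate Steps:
Function('G')(y, M) = Mul(M, Pow(y, 2))
Mul(Add(122, Function('G')(13, 12)), 219) = Mul(Add(122, Mul(12, Pow(13, 2))), 219) = Mul(Add(122, Mul(12, 169)), 219) = Mul(Add(122, 2028), 219) = Mul(2150, 219) = 470850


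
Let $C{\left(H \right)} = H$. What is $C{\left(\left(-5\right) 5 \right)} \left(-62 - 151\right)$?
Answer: $5325$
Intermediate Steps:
$C{\left(\left(-5\right) 5 \right)} \left(-62 - 151\right) = \left(-5\right) 5 \left(-62 - 151\right) = \left(-25\right) \left(-213\right) = 5325$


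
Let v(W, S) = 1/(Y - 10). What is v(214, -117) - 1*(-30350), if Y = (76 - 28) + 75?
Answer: 3429551/113 ≈ 30350.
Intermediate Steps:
Y = 123 (Y = 48 + 75 = 123)
v(W, S) = 1/113 (v(W, S) = 1/(123 - 10) = 1/113)
v(214, -117) - 1*(-30350) = 1/113 - 1*(-30350) = 1/113 + 30350 = 3429551/113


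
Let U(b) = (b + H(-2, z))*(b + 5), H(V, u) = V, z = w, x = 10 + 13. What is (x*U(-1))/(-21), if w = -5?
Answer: 92/7 ≈ 13.143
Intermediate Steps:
x = 23
z = -5
U(b) = (-2 + b)*(5 + b) (U(b) = (b - 2)*(b + 5) = (-2 + b)*(5 + b))
(x*U(-1))/(-21) = (23*(-10 + (-1)² + 3*(-1)))/(-21) = (23*(-10 + 1 - 3))*(-1/21) = (23*(-12))*(-1/21) = -276*(-1/21) = 92/7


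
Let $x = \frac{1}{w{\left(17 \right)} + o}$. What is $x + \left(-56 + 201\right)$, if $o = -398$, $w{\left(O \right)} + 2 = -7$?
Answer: $\frac{59014}{407} \approx 145.0$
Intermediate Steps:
$w{\left(O \right)} = -9$ ($w{\left(O \right)} = -2 - 7 = -9$)
$x = - \frac{1}{407}$ ($x = \frac{1}{-9 - 398} = \frac{1}{-407} = - \frac{1}{407} \approx -0.002457$)
$x + \left(-56 + 201\right) = - \frac{1}{407} + \left(-56 + 201\right) = - \frac{1}{407} + 145 = \frac{59014}{407}$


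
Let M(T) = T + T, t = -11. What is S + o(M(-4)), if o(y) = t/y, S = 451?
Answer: 3619/8 ≈ 452.38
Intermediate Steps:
M(T) = 2*T
o(y) = -11/y
S + o(M(-4)) = 451 - 11/(2*(-4)) = 451 - 11/(-8) = 451 - 11*(-1/8) = 451 + 11/8 = 3619/8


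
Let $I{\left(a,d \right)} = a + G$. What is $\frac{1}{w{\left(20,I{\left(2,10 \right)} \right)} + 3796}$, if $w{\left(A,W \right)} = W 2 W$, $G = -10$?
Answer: $\frac{1}{3924} \approx 0.00025484$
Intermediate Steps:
$I{\left(a,d \right)} = -10 + a$ ($I{\left(a,d \right)} = a - 10 = -10 + a$)
$w{\left(A,W \right)} = 2 W^{2}$ ($w{\left(A,W \right)} = 2 W W = 2 W^{2}$)
$\frac{1}{w{\left(20,I{\left(2,10 \right)} \right)} + 3796} = \frac{1}{2 \left(-10 + 2\right)^{2} + 3796} = \frac{1}{2 \left(-8\right)^{2} + 3796} = \frac{1}{2 \cdot 64 + 3796} = \frac{1}{128 + 3796} = \frac{1}{3924}$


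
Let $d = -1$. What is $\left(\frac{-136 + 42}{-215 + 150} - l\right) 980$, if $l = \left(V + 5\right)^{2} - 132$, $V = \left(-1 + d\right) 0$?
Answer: $\frac{1381604}{13} \approx 1.0628 \cdot 10^{5}$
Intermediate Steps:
$V = 0$ ($V = \left(-1 - 1\right) 0 = \left(-2\right) 0 = 0$)
$l = -107$ ($l = \left(0 + 5\right)^{2} - 132 = 5^{2} - 132 = 25 - 132 = -107$)
$\left(\frac{-136 + 42}{-215 + 150} - l\right) 980 = \left(\frac{-136 + 42}{-215 + 150} - -107\right) 980 = \left(- \frac{94}{-65} + 107\right) 980 = \left(\left(-94\right) \left(- \frac{1}{65}\right) + 107\right) 980 = \left(\frac{94}{65} + 107\right) 980 = \frac{7049}{65} \cdot 980 = \frac{1381604}{13}$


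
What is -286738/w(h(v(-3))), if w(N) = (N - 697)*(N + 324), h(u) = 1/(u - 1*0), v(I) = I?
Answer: 1290321/1015666 ≈ 1.2704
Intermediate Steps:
h(u) = 1/u (h(u) = 1/(u + 0) = 1/u)
w(N) = (-697 + N)*(324 + N)
-286738/w(h(v(-3))) = -286738/(-225828 + (1/(-3))² - 373/(-3)) = -286738/(-225828 + (-⅓)² - 373*(-⅓)) = -286738/(-225828 + ⅑ + 373/3) = -286738/(-2031332/9) = -286738*(-9/2031332) = 1290321/1015666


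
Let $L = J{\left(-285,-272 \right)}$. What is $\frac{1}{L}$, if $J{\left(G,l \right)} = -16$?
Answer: $- \frac{1}{16} \approx -0.0625$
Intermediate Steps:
$L = -16$
$\frac{1}{L} = \frac{1}{-16} = - \frac{1}{16}$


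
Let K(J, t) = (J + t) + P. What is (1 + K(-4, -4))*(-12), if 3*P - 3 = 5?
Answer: 52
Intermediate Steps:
P = 8/3 (P = 1 + (⅓)*5 = 1 + 5/3 = 8/3 ≈ 2.6667)
K(J, t) = 8/3 + J + t (K(J, t) = (J + t) + 8/3 = 8/3 + J + t)
(1 + K(-4, -4))*(-12) = (1 + (8/3 - 4 - 4))*(-12) = (1 - 16/3)*(-12) = -13/3*(-12) = 52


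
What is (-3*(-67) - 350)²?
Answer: 22201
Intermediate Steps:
(-3*(-67) - 350)² = (201 - 350)² = (-149)² = 22201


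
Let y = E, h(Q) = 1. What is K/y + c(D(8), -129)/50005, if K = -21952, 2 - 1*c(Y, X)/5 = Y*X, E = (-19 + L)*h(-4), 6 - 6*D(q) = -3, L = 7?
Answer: 109772149/60006 ≈ 1829.4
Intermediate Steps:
D(q) = 3/2 (D(q) = 1 - ⅙*(-3) = 1 + ½ = 3/2)
E = -12 (E = (-19 + 7)*1 = -12*1 = -12)
c(Y, X) = 10 - 5*X*Y (c(Y, X) = 10 - 5*Y*X = 10 - 5*X*Y)
y = -12
K/y + c(D(8), -129)/50005 = -21952/(-12) + (10 - 5*(-129)*3/2)/50005 = -21952*(-1/12) + (10 + 1935/2)*(1/50005) = 5488/3 + (1955/2)*(1/50005) = 5488/3 + 391/20002 = 109772149/60006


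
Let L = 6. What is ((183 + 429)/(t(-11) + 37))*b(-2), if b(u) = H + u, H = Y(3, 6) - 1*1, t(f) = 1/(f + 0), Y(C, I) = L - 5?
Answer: -6732/203 ≈ -33.163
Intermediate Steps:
Y(C, I) = 1 (Y(C, I) = 6 - 5 = 1)
t(f) = 1/f
H = 0 (H = 1 - 1*1 = 1 - 1 = 0)
b(u) = u (b(u) = 0 + u = u)
((183 + 429)/(t(-11) + 37))*b(-2) = ((183 + 429)/(1/(-11) + 37))*(-2) = (612/(-1/11 + 37))*(-2) = (612/(406/11))*(-2) = (612*(11/406))*(-2) = (3366/203)*(-2) = -6732/203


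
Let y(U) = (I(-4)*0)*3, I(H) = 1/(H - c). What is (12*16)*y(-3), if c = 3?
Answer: 0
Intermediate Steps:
I(H) = 1/(-3 + H) (I(H) = 1/(H - 1*3) = 1/(H - 3) = 1/(-3 + H))
y(U) = 0 (y(U) = (0/(-3 - 4))*3 = (0/(-7))*3 = -⅐*0*3 = 0*3 = 0)
(12*16)*y(-3) = (12*16)*0 = 192*0 = 0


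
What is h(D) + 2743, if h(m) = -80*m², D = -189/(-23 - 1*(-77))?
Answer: 1763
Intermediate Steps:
D = -7/2 (D = -189/(-23 + 77) = -189/54 = -189*1/54 = -7/2 ≈ -3.5000)
h(D) + 2743 = -80*(-7/2)² + 2743 = -80*49/4 + 2743 = -980 + 2743 = 1763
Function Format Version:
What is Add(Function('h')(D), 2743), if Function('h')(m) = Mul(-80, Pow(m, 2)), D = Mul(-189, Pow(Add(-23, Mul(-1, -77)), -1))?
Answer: 1763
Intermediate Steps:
D = Rational(-7, 2) (D = Mul(-189, Pow(Add(-23, 77), -1)) = Mul(-189, Pow(54, -1)) = Mul(-189, Rational(1, 54)) = Rational(-7, 2) ≈ -3.5000)
Add(Function('h')(D), 2743) = Add(Mul(-80, Pow(Rational(-7, 2), 2)), 2743) = Add(Mul(-80, Rational(49, 4)), 2743) = Add(-980, 2743) = 1763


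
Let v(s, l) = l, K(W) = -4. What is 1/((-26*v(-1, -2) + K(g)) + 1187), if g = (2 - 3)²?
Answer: 1/1235 ≈ 0.00080972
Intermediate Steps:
g = 1 (g = (-1)² = 1)
1/((-26*v(-1, -2) + K(g)) + 1187) = 1/((-26*(-2) - 4) + 1187) = 1/((52 - 4) + 1187) = 1/(48 + 1187) = 1/1235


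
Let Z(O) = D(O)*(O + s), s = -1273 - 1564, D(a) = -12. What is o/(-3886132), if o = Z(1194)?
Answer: -4929/971533 ≈ -0.0050734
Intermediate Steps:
s = -2837
Z(O) = 34044 - 12*O (Z(O) = -12*(O - 2837) = -12*(-2837 + O) = 34044 - 12*O)
o = 19716 (o = 34044 - 12*1194 = 34044 - 14328 = 19716)
o/(-3886132) = 19716/(-3886132) = 19716*(-1/3886132) = -4929/971533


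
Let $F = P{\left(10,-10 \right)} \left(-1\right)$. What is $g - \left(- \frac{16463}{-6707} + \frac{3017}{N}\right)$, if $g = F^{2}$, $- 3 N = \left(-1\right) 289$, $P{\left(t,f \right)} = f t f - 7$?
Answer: $\frac{1911215992963}{1938323} \approx 9.8602 \cdot 10^{5}$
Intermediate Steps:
$P{\left(t,f \right)} = -7 + t f^{2}$ ($P{\left(t,f \right)} = t f^{2} - 7 = -7 + t f^{2}$)
$N = \frac{289}{3}$ ($N = - \frac{\left(-1\right) 289}{3} = \left(- \frac{1}{3}\right) \left(-289\right) = \frac{289}{3} \approx 96.333$)
$F = -993$ ($F = \left(-7 + 10 \left(-10\right)^{2}\right) \left(-1\right) = \left(-7 + 10 \cdot 100\right) \left(-1\right) = \left(-7 + 1000\right) \left(-1\right) = 993 \left(-1\right) = -993$)
$g = 986049$ ($g = \left(-993\right)^{2} = 986049$)
$g - \left(- \frac{16463}{-6707} + \frac{3017}{N}\right) = 986049 - \left(- \frac{16463}{-6707} + \frac{3017}{\frac{289}{3}}\right) = 986049 - \left(\left(-16463\right) \left(- \frac{1}{6707}\right) + 3017 \cdot \frac{3}{289}\right) = 986049 - \left(\frac{16463}{6707} + \frac{9051}{289}\right) = 986049 - \frac{65462864}{1938323} = \frac{1911215992963}{1938323}$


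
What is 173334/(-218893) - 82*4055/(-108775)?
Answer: 10785941116/4762017215 ≈ 2.2650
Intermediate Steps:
173334/(-218893) - 82*4055/(-108775) = 173334*(-1/218893) - 332510*(-1/108775) = -173334/218893 + 66502/21755 = 10785941116/4762017215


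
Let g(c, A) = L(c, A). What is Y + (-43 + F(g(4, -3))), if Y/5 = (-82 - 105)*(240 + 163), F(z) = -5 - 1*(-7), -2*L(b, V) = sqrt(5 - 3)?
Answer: -376846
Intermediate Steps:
L(b, V) = -sqrt(2)/2 (L(b, V) = -sqrt(5 - 3)/2 = -sqrt(2)/2)
g(c, A) = -sqrt(2)/2
F(z) = 2 (F(z) = -5 + 7 = 2)
Y = -376805 (Y = 5*((-82 - 105)*(240 + 163)) = 5*(-187*403) = 5*(-75361) = -376805)
Y + (-43 + F(g(4, -3))) = -376805 + (-43 + 2) = -376805 - 41 = -376846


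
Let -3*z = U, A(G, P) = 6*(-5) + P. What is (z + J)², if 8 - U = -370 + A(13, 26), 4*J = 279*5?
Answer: 7059649/144 ≈ 49025.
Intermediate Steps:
A(G, P) = -30 + P
J = 1395/4 (J = (279*5)/4 = (¼)*1395 = 1395/4 ≈ 348.75)
U = 382 (U = 8 - (-370 + (-30 + 26)) = 8 - (-370 - 4) = 8 - 1*(-374) = 8 + 374 = 382)
z = -382/3 (z = -⅓*382 = -382/3 ≈ -127.33)
(z + J)² = (-382/3 + 1395/4)² = (2657/12)² = 7059649/144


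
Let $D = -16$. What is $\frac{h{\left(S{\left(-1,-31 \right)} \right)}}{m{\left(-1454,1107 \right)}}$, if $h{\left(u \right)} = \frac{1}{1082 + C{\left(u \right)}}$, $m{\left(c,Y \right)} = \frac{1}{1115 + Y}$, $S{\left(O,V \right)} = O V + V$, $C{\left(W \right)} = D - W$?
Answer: $\frac{1111}{533} \approx 2.0844$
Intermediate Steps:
$C{\left(W \right)} = -16 - W$
$S{\left(O,V \right)} = V + O V$
$h{\left(u \right)} = \frac{1}{1066 - u}$ ($h{\left(u \right)} = \frac{1}{1082 - \left(16 + u\right)} = \frac{1}{1066 - u}$)
$\frac{h{\left(S{\left(-1,-31 \right)} \right)}}{m{\left(-1454,1107 \right)}} = \frac{\left(-1\right) \frac{1}{-1066 - 31 \left(1 - 1\right)}}{\frac{1}{1115 + 1107}} = \frac{\left(-1\right) \frac{1}{-1066 - 0}}{\frac{1}{2222}} = - \frac{1}{-1066 + 0} \frac{1}{\frac{1}{2222}} = - \frac{1}{-1066} \cdot 2222 = \left(-1\right) \left(- \frac{1}{1066}\right) 2222 = \frac{1}{1066} \cdot 2222 = \frac{1111}{533}$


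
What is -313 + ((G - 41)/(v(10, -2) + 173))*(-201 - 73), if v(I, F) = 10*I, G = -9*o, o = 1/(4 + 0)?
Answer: -147197/546 ≈ -269.59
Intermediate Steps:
o = ¼ (o = 1/4 = ¼ ≈ 0.25000)
G = -9/4 (G = -9*¼ = -9/4 ≈ -2.2500)
-313 + ((G - 41)/(v(10, -2) + 173))*(-201 - 73) = -313 + ((-9/4 - 41)/(10*10 + 173))*(-201 - 73) = -313 - 173/(4*(100 + 173))*(-274) = -313 - 173/4/273*(-274) = -313 - 173/4*1/273*(-274) = -313 - 173/1092*(-274) = -313 + 23701/546 = -147197/546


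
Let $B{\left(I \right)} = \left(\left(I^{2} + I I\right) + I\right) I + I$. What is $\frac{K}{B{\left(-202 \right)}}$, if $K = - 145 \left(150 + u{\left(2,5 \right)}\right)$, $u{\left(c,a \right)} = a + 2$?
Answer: $\frac{22765}{16444214} \approx 0.0013844$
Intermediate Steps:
$u{\left(c,a \right)} = 2 + a$
$K = -22765$ ($K = - 145 \left(150 + \left(2 + 5\right)\right) = - 145 \left(150 + 7\right) = \left(-145\right) 157 = -22765$)
$B{\left(I \right)} = I + I \left(I + 2 I^{2}\right)$ ($B{\left(I \right)} = \left(\left(I^{2} + I^{2}\right) + I\right) I + I = \left(2 I^{2} + I\right) I + I = \left(I + 2 I^{2}\right) I + I = I \left(I + 2 I^{2}\right) + I = I + I \left(I + 2 I^{2}\right)$)
$\frac{K}{B{\left(-202 \right)}} = - \frac{22765}{\left(-202\right) \left(1 - 202 + 2 \left(-202\right)^{2}\right)} = - \frac{22765}{\left(-202\right) \left(1 - 202 + 2 \cdot 40804\right)} = - \frac{22765}{\left(-202\right) \left(1 - 202 + 81608\right)} = - \frac{22765}{\left(-202\right) 81407} = - \frac{22765}{-16444214} = \left(-22765\right) \left(- \frac{1}{16444214}\right) = \frac{22765}{16444214}$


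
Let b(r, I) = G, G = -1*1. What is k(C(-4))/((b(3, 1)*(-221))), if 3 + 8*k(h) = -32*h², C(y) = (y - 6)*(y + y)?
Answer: -204803/1768 ≈ -115.84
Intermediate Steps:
C(y) = 2*y*(-6 + y) (C(y) = (-6 + y)*(2*y) = 2*y*(-6 + y))
G = -1
b(r, I) = -1
k(h) = -3/8 - 4*h² (k(h) = -3/8 + (-32*h²)/8 = -3/8 - 4*h²)
k(C(-4))/((b(3, 1)*(-221))) = (-3/8 - 4*64*(-6 - 4)²)/((-1*(-221))) = (-3/8 - 4*(2*(-4)*(-10))²)/221 = (-3/8 - 4*80²)*(1/221) = (-3/8 - 4*6400)*(1/221) = (-3/8 - 25600)*(1/221) = -204803/8*1/221 = -204803/1768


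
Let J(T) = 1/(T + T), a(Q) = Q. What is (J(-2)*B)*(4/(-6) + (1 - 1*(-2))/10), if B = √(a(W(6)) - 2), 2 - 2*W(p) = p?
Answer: 11*I/60 ≈ 0.18333*I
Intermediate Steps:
W(p) = 1 - p/2
B = 2*I (B = √((1 - ½*6) - 2) = √((1 - 3) - 2) = √(-2 - 2) = √(-4) = 2*I ≈ 2.0*I)
J(T) = 1/(2*T)
(J(-2)*B)*(4/(-6) + (1 - 1*(-2))/10) = (((½)/(-2))*(2*I))*(4/(-6) + (1 - 1*(-2))/10) = (((½)*(-½))*(2*I))*(4*(-⅙) + (1 + 2)*(⅒)) = (-I/2)*(-⅔ + 3*(⅒)) = (-I/2)*(-⅔ + 3/10) = -I/2*(-11/30) = 11*I/60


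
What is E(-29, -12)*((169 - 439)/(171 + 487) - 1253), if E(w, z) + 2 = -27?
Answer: 11958788/329 ≈ 36349.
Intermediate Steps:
E(w, z) = -29 (E(w, z) = -2 - 27 = -29)
E(-29, -12)*((169 - 439)/(171 + 487) - 1253) = -29*((169 - 439)/(171 + 487) - 1253) = -29*(-270/658 - 1253) = -29*(-270*1/658 - 1253) = -29*(-135/329 - 1253) = -29*(-412372/329) = 11958788/329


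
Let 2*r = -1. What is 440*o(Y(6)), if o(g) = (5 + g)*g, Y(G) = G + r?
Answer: 25410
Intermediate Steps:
r = -½ (r = (½)*(-1) = -½ ≈ -0.50000)
Y(G) = -½ + G (Y(G) = G - ½ = -½ + G)
o(g) = g*(5 + g)
440*o(Y(6)) = 440*((-½ + 6)*(5 + (-½ + 6))) = 440*(11*(5 + 11/2)/2) = 440*((11/2)*(21/2)) = 440*(231/4) = 25410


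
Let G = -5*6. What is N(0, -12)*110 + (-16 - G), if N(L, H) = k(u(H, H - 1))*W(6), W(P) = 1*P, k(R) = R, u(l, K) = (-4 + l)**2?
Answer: 168974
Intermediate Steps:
G = -30
W(P) = P
N(L, H) = 6*(-4 + H)**2 (N(L, H) = (-4 + H)**2*6 = 6*(-4 + H)**2)
N(0, -12)*110 + (-16 - G) = (6*(-4 - 12)**2)*110 + (-16 - 1*(-30)) = (6*(-16)**2)*110 + (-16 + 30) = (6*256)*110 + 14 = 1536*110 + 14 = 168960 + 14 = 168974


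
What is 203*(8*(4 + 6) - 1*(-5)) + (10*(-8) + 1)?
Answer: 17176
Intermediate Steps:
203*(8*(4 + 6) - 1*(-5)) + (10*(-8) + 1) = 203*(8*10 + 5) + (-80 + 1) = 203*(80 + 5) - 79 = 203*85 - 79 = 17255 - 79 = 17176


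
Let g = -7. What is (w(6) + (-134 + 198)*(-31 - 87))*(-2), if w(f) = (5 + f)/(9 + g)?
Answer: 15093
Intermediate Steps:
w(f) = 5/2 + f/2 (w(f) = (5 + f)/(9 - 7) = (5 + f)/2 = (5 + f)*(½) = 5/2 + f/2)
(w(6) + (-134 + 198)*(-31 - 87))*(-2) = ((5/2 + (½)*6) + (-134 + 198)*(-31 - 87))*(-2) = ((5/2 + 3) + 64*(-118))*(-2) = (11/2 - 7552)*(-2) = -15093/2*(-2) = 15093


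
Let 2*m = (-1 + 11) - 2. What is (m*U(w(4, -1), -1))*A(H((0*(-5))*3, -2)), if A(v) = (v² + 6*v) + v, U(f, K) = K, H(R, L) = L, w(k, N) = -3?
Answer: 40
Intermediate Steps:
A(v) = v² + 7*v
m = 4 (m = ((-1 + 11) - 2)/2 = (10 - 2)/2 = (½)*8 = 4)
(m*U(w(4, -1), -1))*A(H((0*(-5))*3, -2)) = (4*(-1))*(-2*(7 - 2)) = -(-8)*5 = -4*(-10) = 40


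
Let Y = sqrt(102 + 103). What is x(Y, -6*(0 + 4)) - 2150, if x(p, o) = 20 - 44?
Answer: -2174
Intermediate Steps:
Y = sqrt(205) ≈ 14.318
x(p, o) = -24
x(Y, -6*(0 + 4)) - 2150 = -24 - 2150 = -2174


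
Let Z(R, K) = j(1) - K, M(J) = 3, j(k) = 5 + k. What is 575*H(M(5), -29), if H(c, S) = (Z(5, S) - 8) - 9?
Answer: 10350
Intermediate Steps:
Z(R, K) = 6 - K (Z(R, K) = (5 + 1) - K = 6 - K)
H(c, S) = -11 - S (H(c, S) = ((6 - S) - 8) - 9 = (-2 - S) - 9 = -11 - S)
575*H(M(5), -29) = 575*(-11 - 1*(-29)) = 575*(-11 + 29) = 575*18 = 10350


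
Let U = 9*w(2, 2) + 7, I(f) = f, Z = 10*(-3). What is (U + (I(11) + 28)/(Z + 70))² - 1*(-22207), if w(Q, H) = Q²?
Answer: 38625281/1600 ≈ 24141.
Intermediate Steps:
Z = -30
U = 43 (U = 9*2² + 7 = 9*4 + 7 = 36 + 7 = 43)
(U + (I(11) + 28)/(Z + 70))² - 1*(-22207) = (43 + (11 + 28)/(-30 + 70))² - 1*(-22207) = (43 + 39/40)² + 22207 = (1759/40)² + 22207 = 3094081/1600 + 22207 = 38625281/1600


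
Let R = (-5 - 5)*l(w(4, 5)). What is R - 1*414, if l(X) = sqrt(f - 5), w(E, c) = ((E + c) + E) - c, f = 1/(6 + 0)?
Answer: -414 - 5*I*sqrt(174)/3 ≈ -414.0 - 21.985*I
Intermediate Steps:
f = 1/6 ≈ 0.16667
w(E, c) = 2*E (w(E, c) = (c + 2*E) - c = 2*E)
l(X) = I*sqrt(174)/6 (l(X) = sqrt(1/6 - 5) = sqrt(-29/6) = I*sqrt(174)/6)
R = -5*I*sqrt(174)/3 (R = (-5 - 5)*(I*sqrt(174)/6) = -5*I*sqrt(174)/3 ≈ -21.985*I)
R - 1*414 = -5*I*sqrt(174)/3 - 1*414 = -5*I*sqrt(174)/3 - 414 = -414 - 5*I*sqrt(174)/3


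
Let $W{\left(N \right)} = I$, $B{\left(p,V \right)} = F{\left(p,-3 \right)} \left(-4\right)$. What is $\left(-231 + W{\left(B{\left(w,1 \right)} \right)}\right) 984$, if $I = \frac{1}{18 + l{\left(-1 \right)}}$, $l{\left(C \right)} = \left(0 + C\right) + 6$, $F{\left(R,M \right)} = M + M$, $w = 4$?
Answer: $- \frac{5227008}{23} \approx -2.2726 \cdot 10^{5}$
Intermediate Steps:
$F{\left(R,M \right)} = 2 M$
$B{\left(p,V \right)} = 24$ ($B{\left(p,V \right)} = 2 \left(-3\right) \left(-4\right) = \left(-6\right) \left(-4\right) = 24$)
$l{\left(C \right)} = 6 + C$ ($l{\left(C \right)} = C + 6 = 6 + C$)
$I = \frac{1}{23}$ ($I = \frac{1}{18 + \left(6 - 1\right)} = \frac{1}{18 + 5} = \frac{1}{23} \approx 0.043478$)
$W{\left(N \right)} = \frac{1}{23}$
$\left(-231 + W{\left(B{\left(w,1 \right)} \right)}\right) 984 = \left(-231 + \frac{1}{23}\right) 984 = \left(- \frac{5312}{23}\right) 984 = - \frac{5227008}{23}$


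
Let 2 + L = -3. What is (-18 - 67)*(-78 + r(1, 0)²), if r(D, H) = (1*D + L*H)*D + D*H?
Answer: 6545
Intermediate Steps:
L = -5 (L = -2 - 3 = -5)
r(D, H) = D*H + D*(D - 5*H) (r(D, H) = (1*D - 5*H)*D + D*H = (D - 5*H)*D + D*H = D*(D - 5*H) + D*H = D*H + D*(D - 5*H))
(-18 - 67)*(-78 + r(1, 0)²) = (-18 - 67)*(-78 + (1*(1 - 4*0))²) = -85*(-78 + (1*(1 + 0))²) = -85*(-78 + (1*1)²) = -85*(-78 + 1²) = -85*(-78 + 1) = -85*(-77) = 6545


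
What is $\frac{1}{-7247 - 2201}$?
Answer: $- \frac{1}{9448} \approx -0.00010584$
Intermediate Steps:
$\frac{1}{-7247 - 2201} = \frac{1}{-9448} = - \frac{1}{9448}$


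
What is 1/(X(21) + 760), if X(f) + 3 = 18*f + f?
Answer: 1/1156 ≈ 0.00086505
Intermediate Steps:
X(f) = -3 + 19*f (X(f) = -3 + (18*f + f) = -3 + 19*f)
1/(X(21) + 760) = 1/((-3 + 19*21) + 760) = 1/((-3 + 399) + 760) = 1/(396 + 760) = 1/1156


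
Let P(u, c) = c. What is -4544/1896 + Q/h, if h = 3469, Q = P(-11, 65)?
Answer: -1954987/822153 ≈ -2.3779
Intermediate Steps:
Q = 65
-4544/1896 + Q/h = -4544/1896 + 65/3469 = -4544*1/1896 + 65*(1/3469) = -568/237 + 65/3469 = -1954987/822153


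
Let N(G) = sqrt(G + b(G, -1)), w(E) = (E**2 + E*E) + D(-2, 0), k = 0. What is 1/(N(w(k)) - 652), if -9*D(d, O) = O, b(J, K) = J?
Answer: -1/652 ≈ -0.0015337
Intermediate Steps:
D(d, O) = -O/9
w(E) = 2*E**2 (w(E) = (E**2 + E*E) - 1/9*0 = (E**2 + E**2) + 0 = 2*E**2 + 0 = 2*E**2)
N(G) = sqrt(2)*sqrt(G) (N(G) = sqrt(G + G) = sqrt(2*G) = sqrt(2)*sqrt(G))
1/(N(w(k)) - 652) = 1/(sqrt(2)*sqrt(2*0**2) - 652) = 1/(sqrt(2)*sqrt(2*0) - 652) = 1/(sqrt(2)*sqrt(0) - 652) = 1/(sqrt(2)*0 - 652) = 1/(0 - 652) = 1/(-652) = -1/652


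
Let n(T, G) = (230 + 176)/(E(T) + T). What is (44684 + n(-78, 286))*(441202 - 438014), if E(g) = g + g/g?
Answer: 22078857432/155 ≈ 1.4244e+8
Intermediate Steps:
E(g) = 1 + g (E(g) = g + 1 = 1 + g)
n(T, G) = 406/(1 + 2*T) (n(T, G) = (230 + 176)/((1 + T) + T) = 406/(1 + 2*T))
(44684 + n(-78, 286))*(441202 - 438014) = (44684 + 406/(1 + 2*(-78)))*(441202 - 438014) = (44684 + 406/(1 - 156))*3188 = (44684 + 406/(-155))*3188 = (44684 + 406*(-1/155))*3188 = (44684 - 406/155)*3188 = (6925614/155)*3188 = 22078857432/155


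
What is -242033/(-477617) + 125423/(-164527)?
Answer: -20083193600/78580892159 ≈ -0.25557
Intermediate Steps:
-242033/(-477617) + 125423/(-164527) = -242033*(-1/477617) + 125423*(-1/164527) = 242033/477617 - 125423/164527 = -20083193600/78580892159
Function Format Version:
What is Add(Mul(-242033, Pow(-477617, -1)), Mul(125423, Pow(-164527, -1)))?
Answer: Rational(-20083193600, 78580892159) ≈ -0.25557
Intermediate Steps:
Add(Mul(-242033, Pow(-477617, -1)), Mul(125423, Pow(-164527, -1))) = Add(Mul(-242033, Rational(-1, 477617)), Mul(125423, Rational(-1, 164527))) = Add(Rational(242033, 477617), Rational(-125423, 164527)) = Rational(-20083193600, 78580892159)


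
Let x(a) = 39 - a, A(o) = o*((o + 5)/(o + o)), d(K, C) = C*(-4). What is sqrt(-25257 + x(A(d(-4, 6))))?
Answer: I*sqrt(100834)/2 ≈ 158.77*I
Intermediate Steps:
d(K, C) = -4*C
A(o) = 5/2 + o/2 (A(o) = o*((5 + o)/((2*o))) = o*((5 + o)*(1/(2*o))) = o*((5 + o)/(2*o)) = 5/2 + o/2)
sqrt(-25257 + x(A(d(-4, 6)))) = sqrt(-25257 + (39 - (5/2 + (-4*6)/2))) = sqrt(-25257 + (39 - (5/2 + (1/2)*(-24)))) = sqrt(-25257 + (39 - (5/2 - 12))) = sqrt(-25257 + (39 - 1*(-19/2))) = sqrt(-25257 + (39 + 19/2)) = sqrt(-25257 + 97/2) = sqrt(-50417/2) = I*sqrt(100834)/2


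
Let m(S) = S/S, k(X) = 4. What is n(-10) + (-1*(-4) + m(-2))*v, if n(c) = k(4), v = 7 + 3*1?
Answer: 54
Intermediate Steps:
v = 10 (v = 7 + 3 = 10)
m(S) = 1
n(c) = 4
n(-10) + (-1*(-4) + m(-2))*v = 4 + (-1*(-4) + 1)*10 = 4 + (4 + 1)*10 = 4 + 5*10 = 4 + 50 = 54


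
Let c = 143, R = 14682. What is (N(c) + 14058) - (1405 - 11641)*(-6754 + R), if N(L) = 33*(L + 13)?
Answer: 81170214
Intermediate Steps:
N(L) = 429 + 33*L (N(L) = 33*(13 + L) = 429 + 33*L)
(N(c) + 14058) - (1405 - 11641)*(-6754 + R) = ((429 + 33*143) + 14058) - (1405 - 11641)*(-6754 + 14682) = ((429 + 4719) + 14058) - (-10236)*7928 = (5148 + 14058) - 1*(-81151008) = 19206 + 81151008 = 81170214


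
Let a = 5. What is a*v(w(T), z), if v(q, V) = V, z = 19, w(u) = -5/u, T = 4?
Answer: 95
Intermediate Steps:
a*v(w(T), z) = 5*19 = 95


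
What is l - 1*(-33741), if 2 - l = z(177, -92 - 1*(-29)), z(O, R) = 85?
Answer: 33658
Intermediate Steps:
l = -83 (l = 2 - 1*85 = 2 - 85 = -83)
l - 1*(-33741) = -83 - 1*(-33741) = -83 + 33741 = 33658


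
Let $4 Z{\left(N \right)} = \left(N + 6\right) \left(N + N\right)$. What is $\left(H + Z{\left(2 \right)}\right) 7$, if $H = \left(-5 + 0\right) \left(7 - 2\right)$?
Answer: $-119$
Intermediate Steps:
$Z{\left(N \right)} = \frac{N \left(6 + N\right)}{2}$ ($Z{\left(N \right)} = \frac{\left(N + 6\right) \left(N + N\right)}{4} = \frac{\left(6 + N\right) 2 N}{4} = \frac{2 N \left(6 + N\right)}{4} = \frac{N \left(6 + N\right)}{2}$)
$H = -25$ ($H = \left(-5\right) 5 = -25$)
$\left(H + Z{\left(2 \right)}\right) 7 = \left(-25 + \frac{1}{2} \cdot 2 \left(6 + 2\right)\right) 7 = \left(-25 + \frac{1}{2} \cdot 2 \cdot 8\right) 7 = \left(-25 + 8\right) 7 = \left(-17\right) 7 = -119$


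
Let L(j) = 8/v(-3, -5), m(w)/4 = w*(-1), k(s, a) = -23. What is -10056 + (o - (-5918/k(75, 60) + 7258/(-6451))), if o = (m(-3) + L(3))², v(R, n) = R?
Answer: -13654116316/1335357 ≈ -10225.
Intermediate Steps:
m(w) = -4*w (m(w) = 4*(w*(-1)) = 4*(-w) = -4*w)
L(j) = -8/3 (L(j) = 8/(-3) = 8*(-⅓) = -8/3)
o = 784/9 (o = (-4*(-3) - 8/3)² = (12 - 8/3)² = (28/3)² = 784/9 ≈ 87.111)
-10056 + (o - (-5918/k(75, 60) + 7258/(-6451))) = -10056 + (784/9 - (-5918/(-23) + 7258/(-6451))) = -10056 + (784/9 - (-5918*(-1/23) + 7258*(-1/6451))) = -10056 + (784/9 - (5918/23 - 7258/6451)) = -10056 + (784/9 - 1*38010084/148373) = -10056 + (784/9 - 38010084/148373) = -10056 - 225766324/1335357 = -13654116316/1335357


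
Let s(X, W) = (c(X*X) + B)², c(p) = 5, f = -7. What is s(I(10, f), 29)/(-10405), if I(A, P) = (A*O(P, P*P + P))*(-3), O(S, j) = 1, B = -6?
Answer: -1/10405 ≈ -9.6108e-5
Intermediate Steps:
I(A, P) = -3*A (I(A, P) = (A*1)*(-3) = A*(-3) = -3*A)
s(X, W) = 1 (s(X, W) = (5 - 6)² = (-1)² = 1)
s(I(10, f), 29)/(-10405) = 1/(-10405) = 1*(-1/10405) = -1/10405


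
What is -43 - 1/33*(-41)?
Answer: -1378/33 ≈ -41.758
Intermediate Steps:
-43 - 1/33*(-41) = -43 + 41/33 = -1378/33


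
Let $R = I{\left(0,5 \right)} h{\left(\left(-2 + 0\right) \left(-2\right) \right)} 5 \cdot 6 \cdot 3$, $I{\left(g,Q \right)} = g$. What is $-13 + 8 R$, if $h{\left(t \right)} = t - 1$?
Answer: $-13$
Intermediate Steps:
$h{\left(t \right)} = -1 + t$ ($h{\left(t \right)} = t - 1 = -1 + t$)
$R = 0$ ($R = 0 \left(-1 + \left(-2 + 0\right) \left(-2\right)\right) 5 \cdot 6 \cdot 3 = 0 \left(-1 - -4\right) 5 \cdot 6 \cdot 3 = 0 \left(-1 + 4\right) 5 \cdot 6 \cdot 3 = 0 \cdot 3 \cdot 5 \cdot 6 \cdot 3 = 0 \cdot 5 \cdot 6 \cdot 3 = 0 \cdot 6 \cdot 3 = 0 \cdot 3 = 0$)
$-13 + 8 R = -13 + 8 \cdot 0 = -13 + 0 = -13$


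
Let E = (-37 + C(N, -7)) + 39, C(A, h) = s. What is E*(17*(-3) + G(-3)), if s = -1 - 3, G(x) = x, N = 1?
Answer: 108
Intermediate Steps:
s = -4
C(A, h) = -4
E = -2 (E = (-37 - 4) + 39 = -41 + 39 = -2)
E*(17*(-3) + G(-3)) = -2*(17*(-3) - 3) = -2*(-51 - 3) = -2*(-54) = 108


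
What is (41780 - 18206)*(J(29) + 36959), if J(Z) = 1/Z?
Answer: 25266896088/29 ≈ 8.7127e+8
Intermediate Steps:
(41780 - 18206)*(J(29) + 36959) = (41780 - 18206)*(1/29 + 36959) = 23574*(1/29 + 36959) = 23574*(1071812/29) = 25266896088/29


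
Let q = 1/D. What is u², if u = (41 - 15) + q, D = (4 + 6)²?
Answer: 6765201/10000 ≈ 676.52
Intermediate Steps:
D = 100 (D = 10² = 100)
q = 1/100 ≈ 0.010000
u = 2601/100 (u = (41 - 15) + 1/100 = 26 + 1/100 = 2601/100 ≈ 26.010)
u² = (2601/100)² = 6765201/10000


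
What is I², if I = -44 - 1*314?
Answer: 128164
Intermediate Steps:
I = -358 (I = -44 - 314 = -358)
I² = (-358)² = 128164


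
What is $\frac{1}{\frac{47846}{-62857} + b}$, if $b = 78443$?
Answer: $\frac{62857}{4930643805} \approx 1.2748 \cdot 10^{-5}$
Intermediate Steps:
$\frac{1}{\frac{47846}{-62857} + b} = \frac{1}{\frac{47846}{-62857} + 78443} = \frac{1}{47846 \left(- \frac{1}{62857}\right) + 78443} = \frac{1}{- \frac{47846}{62857} + 78443} = \frac{1}{\frac{4930643805}{62857}} = \frac{62857}{4930643805}$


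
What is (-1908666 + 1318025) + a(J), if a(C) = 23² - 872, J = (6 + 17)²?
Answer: -590984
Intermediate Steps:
J = 529 (J = 23² = 529)
a(C) = -343 (a(C) = 529 - 872 = -343)
(-1908666 + 1318025) + a(J) = (-1908666 + 1318025) - 343 = -590641 - 343 = -590984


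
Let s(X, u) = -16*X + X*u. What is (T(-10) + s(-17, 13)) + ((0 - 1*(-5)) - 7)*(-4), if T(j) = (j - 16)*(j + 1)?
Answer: 293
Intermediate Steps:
T(j) = (1 + j)*(-16 + j) (T(j) = (-16 + j)*(1 + j) = (1 + j)*(-16 + j))
(T(-10) + s(-17, 13)) + ((0 - 1*(-5)) - 7)*(-4) = ((-16 + (-10)**2 - 15*(-10)) - 17*(-16 + 13)) + ((0 - 1*(-5)) - 7)*(-4) = ((-16 + 100 + 150) - 17*(-3)) + ((0 + 5) - 7)*(-4) = (234 + 51) + (5 - 7)*(-4) = 285 - 2*(-4) = 285 + 8 = 293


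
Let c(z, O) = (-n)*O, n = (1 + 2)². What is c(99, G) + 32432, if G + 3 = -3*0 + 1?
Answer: 32450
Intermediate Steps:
G = -2 (G = -3 + (-3*0 + 1) = -3 + (0 + 1) = -3 + 1 = -2)
n = 9 (n = 3² = 9)
c(z, O) = -9*O (c(z, O) = (-1*9)*O = -9*O)
c(99, G) + 32432 = -9*(-2) + 32432 = 18 + 32432 = 32450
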